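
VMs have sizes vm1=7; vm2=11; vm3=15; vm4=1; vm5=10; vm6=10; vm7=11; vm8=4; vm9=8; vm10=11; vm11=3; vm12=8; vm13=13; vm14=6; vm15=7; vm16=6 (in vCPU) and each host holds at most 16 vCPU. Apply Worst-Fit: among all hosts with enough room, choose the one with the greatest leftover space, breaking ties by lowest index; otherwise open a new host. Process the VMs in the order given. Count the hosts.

vm1 (7 vCPU) → host 1 (remaining 9 vCPU)
vm2 (11 vCPU) → host 2 (remaining 5 vCPU)
vm3 (15 vCPU) → host 3 (remaining 1 vCPU)
vm4 (1 vCPU) → host 1 (remaining 8 vCPU)
vm5 (10 vCPU) → host 4 (remaining 6 vCPU)
vm6 (10 vCPU) → host 5 (remaining 6 vCPU)
vm7 (11 vCPU) → host 6 (remaining 5 vCPU)
vm8 (4 vCPU) → host 1 (remaining 4 vCPU)
vm9 (8 vCPU) → host 7 (remaining 8 vCPU)
vm10 (11 vCPU) → host 8 (remaining 5 vCPU)
vm11 (3 vCPU) → host 7 (remaining 5 vCPU)
vm12 (8 vCPU) → host 9 (remaining 8 vCPU)
vm13 (13 vCPU) → host 10 (remaining 3 vCPU)
vm14 (6 vCPU) → host 9 (remaining 2 vCPU)
vm15 (7 vCPU) → host 11 (remaining 9 vCPU)
vm16 (6 vCPU) → host 11 (remaining 3 vCPU)

11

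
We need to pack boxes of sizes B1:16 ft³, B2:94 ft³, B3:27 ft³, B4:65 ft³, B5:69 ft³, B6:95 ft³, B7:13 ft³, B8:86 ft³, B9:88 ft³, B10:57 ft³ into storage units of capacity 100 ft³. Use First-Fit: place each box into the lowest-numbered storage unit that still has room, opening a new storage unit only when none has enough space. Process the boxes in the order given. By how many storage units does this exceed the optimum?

First-Fit: [16,27,13] [94] [65] [69] [95] [86] [88] [57] → 8 storage units.
Total size 610 ft³; any packing needs at least ⌈610/100⌉ = 7 storage units.
An optimal packing achieves that bound: [95] [94] [88] [86,13] [69,27] [65,16] [57] → 7 storage units.
Excess: 8 − 7 = 1.

1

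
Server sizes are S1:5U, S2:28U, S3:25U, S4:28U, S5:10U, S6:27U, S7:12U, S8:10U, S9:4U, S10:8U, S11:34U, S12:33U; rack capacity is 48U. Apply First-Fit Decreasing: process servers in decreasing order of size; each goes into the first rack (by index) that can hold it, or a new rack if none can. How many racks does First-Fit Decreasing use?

Sorted descending: 34, 33, 28, 28, 27, 25, 12, 10, 10, 8, 5, 4.
rack 1: place 34U, 14U left
rack 2: place 33U, 15U left
rack 3: place 28U, 20U left
rack 4: place 28U, 20U left
rack 5: place 27U, 21U left
rack 6: place 25U, 23U left
rack 1: place 12U, 2U left
rack 2: place 10U, 5U left
rack 3: place 10U, 10U left
rack 3: place 8U, 2U left
rack 2: place 5U, 0U left
rack 4: place 4U, 16U left
Final racks: [34,12] [33,10,5] [28,10,8] [28,4] [27] [25].

6 racks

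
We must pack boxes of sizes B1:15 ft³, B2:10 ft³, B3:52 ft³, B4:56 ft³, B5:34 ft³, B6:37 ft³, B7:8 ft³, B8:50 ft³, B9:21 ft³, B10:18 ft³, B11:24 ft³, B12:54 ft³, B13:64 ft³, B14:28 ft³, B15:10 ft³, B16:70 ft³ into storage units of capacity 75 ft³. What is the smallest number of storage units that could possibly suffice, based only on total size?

8 storage units

Total size = 15 + 10 + 52 + 56 + 34 + 37 + 8 + 50 + 21 + 18 + 24 + 54 + 64 + 28 + 10 + 70 = 551 ft³.
⌈551 / 75⌉ = 8.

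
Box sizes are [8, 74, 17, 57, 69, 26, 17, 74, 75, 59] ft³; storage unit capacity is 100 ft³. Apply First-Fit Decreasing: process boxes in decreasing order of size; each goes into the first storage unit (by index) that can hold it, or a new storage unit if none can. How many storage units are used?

6 storage units

Sorted descending: 75, 74, 74, 69, 59, 57, 26, 17, 17, 8.
storage unit 1: place 75 ft³, 25 ft³ left
storage unit 2: place 74 ft³, 26 ft³ left
storage unit 3: place 74 ft³, 26 ft³ left
storage unit 4: place 69 ft³, 31 ft³ left
storage unit 5: place 59 ft³, 41 ft³ left
storage unit 6: place 57 ft³, 43 ft³ left
storage unit 2: place 26 ft³, 0 ft³ left
storage unit 1: place 17 ft³, 8 ft³ left
storage unit 3: place 17 ft³, 9 ft³ left
storage unit 1: place 8 ft³, 0 ft³ left
Final storage units: [75,17,8] [74,26] [74,17] [69] [59] [57].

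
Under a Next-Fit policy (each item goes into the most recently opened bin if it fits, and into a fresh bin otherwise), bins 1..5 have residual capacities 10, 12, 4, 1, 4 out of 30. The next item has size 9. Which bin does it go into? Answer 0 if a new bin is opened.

Next-Fit only looks at bin 5, which has 4 free.
9 does not fit, so a new bin is opened.

0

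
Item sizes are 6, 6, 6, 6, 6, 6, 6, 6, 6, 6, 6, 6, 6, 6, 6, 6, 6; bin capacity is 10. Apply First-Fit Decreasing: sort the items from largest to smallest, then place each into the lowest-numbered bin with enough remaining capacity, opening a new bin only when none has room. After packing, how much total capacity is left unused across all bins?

Sorted descending: 6, 6, 6, 6, 6, 6, 6, 6, 6, 6, 6, 6, 6, 6, 6, 6, 6.
Put 6 in bin 1; 4 remain.
Put 6 in bin 2; 4 remain.
Put 6 in bin 3; 4 remain.
Put 6 in bin 4; 4 remain.
Put 6 in bin 5; 4 remain.
Put 6 in bin 6; 4 remain.
Put 6 in bin 7; 4 remain.
Put 6 in bin 8; 4 remain.
Put 6 in bin 9; 4 remain.
Put 6 in bin 10; 4 remain.
Put 6 in bin 11; 4 remain.
Put 6 in bin 12; 4 remain.
Put 6 in bin 13; 4 remain.
Put 6 in bin 14; 4 remain.
Put 6 in bin 15; 4 remain.
Put 6 in bin 16; 4 remain.
Put 6 in bin 17; 4 remain.
17 bins × 10 = 170; used 102; unused 68.

68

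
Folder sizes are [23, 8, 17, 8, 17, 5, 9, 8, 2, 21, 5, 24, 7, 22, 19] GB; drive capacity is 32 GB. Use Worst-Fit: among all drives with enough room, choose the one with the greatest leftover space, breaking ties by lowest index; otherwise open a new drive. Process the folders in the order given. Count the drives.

23 GB → drive 1 (remaining 9 GB)
8 GB → drive 1 (remaining 1 GB)
17 GB → drive 2 (remaining 15 GB)
8 GB → drive 2 (remaining 7 GB)
17 GB → drive 3 (remaining 15 GB)
5 GB → drive 3 (remaining 10 GB)
9 GB → drive 3 (remaining 1 GB)
8 GB → drive 4 (remaining 24 GB)
2 GB → drive 4 (remaining 22 GB)
21 GB → drive 4 (remaining 1 GB)
5 GB → drive 2 (remaining 2 GB)
24 GB → drive 5 (remaining 8 GB)
7 GB → drive 5 (remaining 1 GB)
22 GB → drive 6 (remaining 10 GB)
19 GB → drive 7 (remaining 13 GB)
Final drives: [23,8] [17,8,5] [17,5,9] [8,2,21] [24,7] [22] [19].

7 drives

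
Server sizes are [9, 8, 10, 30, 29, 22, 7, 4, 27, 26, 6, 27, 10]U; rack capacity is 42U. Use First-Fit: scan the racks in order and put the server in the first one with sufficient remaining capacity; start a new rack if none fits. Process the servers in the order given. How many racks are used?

7

Put 9U in rack 1; 33U remain.
Put 8U in rack 1; 25U remain.
Put 10U in rack 1; 15U remain.
Put 30U in rack 2; 12U remain.
Put 29U in rack 3; 13U remain.
Put 22U in rack 4; 20U remain.
Put 7U in rack 1; 8U remain.
Put 4U in rack 1; 4U remain.
Put 27U in rack 5; 15U remain.
Put 26U in rack 6; 16U remain.
Put 6U in rack 2; 6U remain.
Put 27U in rack 7; 15U remain.
Put 10U in rack 3; 3U remain.
Final racks: [9,8,10,7,4] [30,6] [29,10] [22] [27] [26] [27].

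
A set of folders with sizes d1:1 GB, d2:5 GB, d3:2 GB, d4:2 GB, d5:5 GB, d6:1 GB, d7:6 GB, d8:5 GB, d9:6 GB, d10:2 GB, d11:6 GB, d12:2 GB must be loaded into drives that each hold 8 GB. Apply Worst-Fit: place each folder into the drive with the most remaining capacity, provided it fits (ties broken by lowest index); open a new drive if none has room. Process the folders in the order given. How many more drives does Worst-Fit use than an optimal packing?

Worst-Fit: [1,5,2] [2,5,1] [6,2] [5,2] [6] [6] → 6 drives.
Total size 43 GB; any packing needs at least ⌈43/8⌉ = 6 drives.
So 6 is already optimal.

0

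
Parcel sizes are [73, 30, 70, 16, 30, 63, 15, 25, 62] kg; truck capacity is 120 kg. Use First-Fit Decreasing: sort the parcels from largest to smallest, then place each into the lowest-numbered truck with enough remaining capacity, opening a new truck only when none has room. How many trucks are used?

4

Sorted descending: 73, 70, 63, 62, 30, 30, 25, 16, 15.
Put 73 kg in truck 1; 47 kg remain.
Put 70 kg in truck 2; 50 kg remain.
Put 63 kg in truck 3; 57 kg remain.
Put 62 kg in truck 4; 58 kg remain.
Put 30 kg in truck 1; 17 kg remain.
Put 30 kg in truck 2; 20 kg remain.
Put 25 kg in truck 3; 32 kg remain.
Put 16 kg in truck 1; 1 kg remain.
Put 15 kg in truck 2; 5 kg remain.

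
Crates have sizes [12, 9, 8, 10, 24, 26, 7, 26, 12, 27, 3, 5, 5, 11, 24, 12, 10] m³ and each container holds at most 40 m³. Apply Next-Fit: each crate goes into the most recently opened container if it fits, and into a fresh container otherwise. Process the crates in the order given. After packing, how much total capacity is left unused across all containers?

Put 12 m³ in container 1; 28 m³ remain.
Put 9 m³ in container 1; 19 m³ remain.
Put 8 m³ in container 1; 11 m³ remain.
Put 10 m³ in container 1; 1 m³ remain.
Put 24 m³ in container 2; 16 m³ remain.
Put 26 m³ in container 3; 14 m³ remain.
Put 7 m³ in container 3; 7 m³ remain.
Put 26 m³ in container 4; 14 m³ remain.
Put 12 m³ in container 4; 2 m³ remain.
Put 27 m³ in container 5; 13 m³ remain.
Put 3 m³ in container 5; 10 m³ remain.
Put 5 m³ in container 5; 5 m³ remain.
Put 5 m³ in container 5; 0 m³ remain.
Put 11 m³ in container 6; 29 m³ remain.
Put 24 m³ in container 6; 5 m³ remain.
Put 12 m³ in container 7; 28 m³ remain.
Put 10 m³ in container 7; 18 m³ remain.
7 containers × 40 m³ = 280 m³; used 231 m³; unused 49 m³.

49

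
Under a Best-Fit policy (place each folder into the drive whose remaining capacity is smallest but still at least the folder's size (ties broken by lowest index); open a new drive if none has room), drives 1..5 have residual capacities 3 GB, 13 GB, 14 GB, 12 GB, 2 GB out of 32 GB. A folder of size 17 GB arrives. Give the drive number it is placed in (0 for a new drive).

0

No drive has ≥ 17 GB free, so a new drive is opened.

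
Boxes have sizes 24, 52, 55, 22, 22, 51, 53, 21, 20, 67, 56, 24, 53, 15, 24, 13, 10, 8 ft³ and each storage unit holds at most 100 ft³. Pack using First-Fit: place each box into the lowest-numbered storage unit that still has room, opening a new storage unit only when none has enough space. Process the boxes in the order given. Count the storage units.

7 storage units

24 ft³ → storage unit 1 (remaining 76 ft³)
52 ft³ → storage unit 1 (remaining 24 ft³)
55 ft³ → storage unit 2 (remaining 45 ft³)
22 ft³ → storage unit 1 (remaining 2 ft³)
22 ft³ → storage unit 2 (remaining 23 ft³)
51 ft³ → storage unit 3 (remaining 49 ft³)
53 ft³ → storage unit 4 (remaining 47 ft³)
21 ft³ → storage unit 2 (remaining 2 ft³)
20 ft³ → storage unit 3 (remaining 29 ft³)
67 ft³ → storage unit 5 (remaining 33 ft³)
56 ft³ → storage unit 6 (remaining 44 ft³)
24 ft³ → storage unit 3 (remaining 5 ft³)
53 ft³ → storage unit 7 (remaining 47 ft³)
15 ft³ → storage unit 4 (remaining 32 ft³)
24 ft³ → storage unit 4 (remaining 8 ft³)
13 ft³ → storage unit 5 (remaining 20 ft³)
10 ft³ → storage unit 5 (remaining 10 ft³)
8 ft³ → storage unit 4 (remaining 0 ft³)
Final storage units: [24,52,22] [55,22,21] [51,20,24] [53,15,24,8] [67,13,10] [56] [53].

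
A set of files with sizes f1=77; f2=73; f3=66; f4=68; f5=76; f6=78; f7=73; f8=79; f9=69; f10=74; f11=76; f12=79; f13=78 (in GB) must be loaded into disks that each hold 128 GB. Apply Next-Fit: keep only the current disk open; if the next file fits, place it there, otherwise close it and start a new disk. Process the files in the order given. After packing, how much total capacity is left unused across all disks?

698

Put f1 (77 GB) in disk 1; 51 GB remain.
Put f2 (73 GB) in disk 2; 55 GB remain.
Put f3 (66 GB) in disk 3; 62 GB remain.
Put f4 (68 GB) in disk 4; 60 GB remain.
Put f5 (76 GB) in disk 5; 52 GB remain.
Put f6 (78 GB) in disk 6; 50 GB remain.
Put f7 (73 GB) in disk 7; 55 GB remain.
Put f8 (79 GB) in disk 8; 49 GB remain.
Put f9 (69 GB) in disk 9; 59 GB remain.
Put f10 (74 GB) in disk 10; 54 GB remain.
Put f11 (76 GB) in disk 11; 52 GB remain.
Put f12 (79 GB) in disk 12; 49 GB remain.
Put f13 (78 GB) in disk 13; 50 GB remain.
13 disks × 128 GB = 1664 GB; used 966 GB; unused 698 GB.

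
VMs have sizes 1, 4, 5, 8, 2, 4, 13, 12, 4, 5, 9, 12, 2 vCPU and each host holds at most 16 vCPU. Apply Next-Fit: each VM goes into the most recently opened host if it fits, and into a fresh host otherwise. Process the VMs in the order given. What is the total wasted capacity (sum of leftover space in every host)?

host 1: place 1 vCPU, 15 vCPU left
host 1: place 4 vCPU, 11 vCPU left
host 1: place 5 vCPU, 6 vCPU left
host 2: place 8 vCPU, 8 vCPU left
host 2: place 2 vCPU, 6 vCPU left
host 2: place 4 vCPU, 2 vCPU left
host 3: place 13 vCPU, 3 vCPU left
host 4: place 12 vCPU, 4 vCPU left
host 4: place 4 vCPU, 0 vCPU left
host 5: place 5 vCPU, 11 vCPU left
host 5: place 9 vCPU, 2 vCPU left
host 6: place 12 vCPU, 4 vCPU left
host 6: place 2 vCPU, 2 vCPU left
6 hosts × 16 vCPU = 96 vCPU; used 81 vCPU; unused 15 vCPU.

15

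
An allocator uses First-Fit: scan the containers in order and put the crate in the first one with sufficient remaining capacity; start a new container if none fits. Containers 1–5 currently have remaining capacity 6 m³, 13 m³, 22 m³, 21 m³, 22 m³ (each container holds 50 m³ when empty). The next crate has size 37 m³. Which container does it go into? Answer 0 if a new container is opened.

No container has ≥ 37 m³ free, so a new container is opened.

0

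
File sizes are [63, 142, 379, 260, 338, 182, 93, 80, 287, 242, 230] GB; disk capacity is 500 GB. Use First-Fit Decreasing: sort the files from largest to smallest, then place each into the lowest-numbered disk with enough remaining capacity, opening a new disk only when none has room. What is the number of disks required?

5

Sorted descending: 379, 338, 287, 260, 242, 230, 182, 142, 93, 80, 63.
379 GB → disk 1 (remaining 121 GB)
338 GB → disk 2 (remaining 162 GB)
287 GB → disk 3 (remaining 213 GB)
260 GB → disk 4 (remaining 240 GB)
242 GB → disk 5 (remaining 258 GB)
230 GB → disk 4 (remaining 10 GB)
182 GB → disk 3 (remaining 31 GB)
142 GB → disk 2 (remaining 20 GB)
93 GB → disk 1 (remaining 28 GB)
80 GB → disk 5 (remaining 178 GB)
63 GB → disk 5 (remaining 115 GB)
Final disks: [379,93] [338,142] [287,182] [260,230] [242,80,63].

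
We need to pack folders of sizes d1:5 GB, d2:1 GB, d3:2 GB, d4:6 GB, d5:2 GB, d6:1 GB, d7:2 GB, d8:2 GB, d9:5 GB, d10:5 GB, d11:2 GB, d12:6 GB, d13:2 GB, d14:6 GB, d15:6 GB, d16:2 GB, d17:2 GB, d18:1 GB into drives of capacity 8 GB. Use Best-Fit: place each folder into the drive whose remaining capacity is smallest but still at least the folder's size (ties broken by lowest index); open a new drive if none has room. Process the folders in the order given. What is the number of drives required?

Put d1 (5 GB) in drive 1; 3 GB remain.
Put d2 (1 GB) in drive 1; 2 GB remain.
Put d3 (2 GB) in drive 1; 0 GB remain.
Put d4 (6 GB) in drive 2; 2 GB remain.
Put d5 (2 GB) in drive 2; 0 GB remain.
Put d6 (1 GB) in drive 3; 7 GB remain.
Put d7 (2 GB) in drive 3; 5 GB remain.
Put d8 (2 GB) in drive 3; 3 GB remain.
Put d9 (5 GB) in drive 4; 3 GB remain.
Put d10 (5 GB) in drive 5; 3 GB remain.
Put d11 (2 GB) in drive 3; 1 GB remain.
Put d12 (6 GB) in drive 6; 2 GB remain.
Put d13 (2 GB) in drive 6; 0 GB remain.
Put d14 (6 GB) in drive 7; 2 GB remain.
Put d15 (6 GB) in drive 8; 2 GB remain.
Put d16 (2 GB) in drive 7; 0 GB remain.
Put d17 (2 GB) in drive 8; 0 GB remain.
Put d18 (1 GB) in drive 3; 0 GB remain.

8 drives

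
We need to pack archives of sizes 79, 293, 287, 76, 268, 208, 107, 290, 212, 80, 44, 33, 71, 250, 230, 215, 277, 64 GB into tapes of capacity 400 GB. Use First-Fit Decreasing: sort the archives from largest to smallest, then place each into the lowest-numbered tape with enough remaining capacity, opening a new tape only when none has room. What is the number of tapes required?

Sorted descending: 293, 290, 287, 277, 268, 250, 230, 215, 212, 208, 107, 80, 79, 76, 71, 64, 44, 33.
tape 1: place 293 GB, 107 GB left
tape 2: place 290 GB, 110 GB left
tape 3: place 287 GB, 113 GB left
tape 4: place 277 GB, 123 GB left
tape 5: place 268 GB, 132 GB left
tape 6: place 250 GB, 150 GB left
tape 7: place 230 GB, 170 GB left
tape 8: place 215 GB, 185 GB left
tape 9: place 212 GB, 188 GB left
tape 10: place 208 GB, 192 GB left
tape 1: place 107 GB, 0 GB left
tape 2: place 80 GB, 30 GB left
tape 3: place 79 GB, 34 GB left
tape 4: place 76 GB, 47 GB left
tape 5: place 71 GB, 61 GB left
tape 6: place 64 GB, 86 GB left
tape 4: place 44 GB, 3 GB left
tape 3: place 33 GB, 1 GB left
Final tapes: [293,107] [290,80] [287,79,33] [277,76,44] [268,71] [250,64] [230] [215] [212] [208].

10 tapes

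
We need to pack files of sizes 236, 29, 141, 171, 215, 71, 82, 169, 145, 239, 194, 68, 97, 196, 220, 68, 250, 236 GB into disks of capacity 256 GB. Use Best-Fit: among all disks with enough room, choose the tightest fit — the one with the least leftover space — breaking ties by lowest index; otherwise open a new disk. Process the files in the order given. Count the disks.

13

Put 236 GB in disk 1; 20 GB remain.
Put 29 GB in disk 2; 227 GB remain.
Put 141 GB in disk 2; 86 GB remain.
Put 171 GB in disk 3; 85 GB remain.
Put 215 GB in disk 4; 41 GB remain.
Put 71 GB in disk 3; 14 GB remain.
Put 82 GB in disk 2; 4 GB remain.
Put 169 GB in disk 5; 87 GB remain.
Put 145 GB in disk 6; 111 GB remain.
Put 239 GB in disk 7; 17 GB remain.
Put 194 GB in disk 8; 62 GB remain.
Put 68 GB in disk 5; 19 GB remain.
Put 97 GB in disk 6; 14 GB remain.
Put 196 GB in disk 9; 60 GB remain.
Put 220 GB in disk 10; 36 GB remain.
Put 68 GB in disk 11; 188 GB remain.
Put 250 GB in disk 12; 6 GB remain.
Put 236 GB in disk 13; 20 GB remain.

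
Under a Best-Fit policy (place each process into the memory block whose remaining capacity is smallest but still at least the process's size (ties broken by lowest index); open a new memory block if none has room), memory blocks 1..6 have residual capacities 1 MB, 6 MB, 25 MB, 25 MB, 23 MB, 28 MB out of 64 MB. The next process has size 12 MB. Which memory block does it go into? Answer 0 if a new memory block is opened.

5

Memory blocks with room: memory block 3 (25 MB), memory block 4 (25 MB), memory block 5 (23 MB), memory block 6 (28 MB).
Tightest fit is memory block 5 with 23 MB free.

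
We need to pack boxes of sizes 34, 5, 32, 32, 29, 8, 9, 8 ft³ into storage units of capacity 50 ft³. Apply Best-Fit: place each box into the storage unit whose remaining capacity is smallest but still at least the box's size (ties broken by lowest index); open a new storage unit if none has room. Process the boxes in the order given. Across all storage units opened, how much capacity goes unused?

34 ft³ → storage unit 1 (remaining 16 ft³)
5 ft³ → storage unit 1 (remaining 11 ft³)
32 ft³ → storage unit 2 (remaining 18 ft³)
32 ft³ → storage unit 3 (remaining 18 ft³)
29 ft³ → storage unit 4 (remaining 21 ft³)
8 ft³ → storage unit 1 (remaining 3 ft³)
9 ft³ → storage unit 2 (remaining 9 ft³)
8 ft³ → storage unit 2 (remaining 1 ft³)
4 storage units × 50 ft³ = 200 ft³; used 157 ft³; unused 43 ft³.

43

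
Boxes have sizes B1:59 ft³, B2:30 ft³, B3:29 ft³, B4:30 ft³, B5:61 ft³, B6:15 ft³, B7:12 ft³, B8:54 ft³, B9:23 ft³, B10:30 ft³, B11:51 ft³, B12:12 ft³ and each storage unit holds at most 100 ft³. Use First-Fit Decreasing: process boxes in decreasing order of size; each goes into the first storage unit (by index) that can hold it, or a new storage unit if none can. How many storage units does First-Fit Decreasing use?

Sorted descending: 61, 59, 54, 51, 30, 30, 30, 29, 23, 15, 12, 12.
Put 61 ft³ in storage unit 1; 39 ft³ remain.
Put 59 ft³ in storage unit 2; 41 ft³ remain.
Put 54 ft³ in storage unit 3; 46 ft³ remain.
Put 51 ft³ in storage unit 4; 49 ft³ remain.
Put 30 ft³ in storage unit 1; 9 ft³ remain.
Put 30 ft³ in storage unit 2; 11 ft³ remain.
Put 30 ft³ in storage unit 3; 16 ft³ remain.
Put 29 ft³ in storage unit 4; 20 ft³ remain.
Put 23 ft³ in storage unit 5; 77 ft³ remain.
Put 15 ft³ in storage unit 3; 1 ft³ remain.
Put 12 ft³ in storage unit 4; 8 ft³ remain.
Put 12 ft³ in storage unit 5; 65 ft³ remain.

5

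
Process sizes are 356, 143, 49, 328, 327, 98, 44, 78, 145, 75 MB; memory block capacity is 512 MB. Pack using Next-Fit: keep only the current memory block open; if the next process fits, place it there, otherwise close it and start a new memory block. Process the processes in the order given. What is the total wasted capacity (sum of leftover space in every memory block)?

405

Put 356 MB in memory block 1; 156 MB remain.
Put 143 MB in memory block 1; 13 MB remain.
Put 49 MB in memory block 2; 463 MB remain.
Put 328 MB in memory block 2; 135 MB remain.
Put 327 MB in memory block 3; 185 MB remain.
Put 98 MB in memory block 3; 87 MB remain.
Put 44 MB in memory block 3; 43 MB remain.
Put 78 MB in memory block 4; 434 MB remain.
Put 145 MB in memory block 4; 289 MB remain.
Put 75 MB in memory block 4; 214 MB remain.
4 memory blocks × 512 MB = 2048 MB; used 1643 MB; unused 405 MB.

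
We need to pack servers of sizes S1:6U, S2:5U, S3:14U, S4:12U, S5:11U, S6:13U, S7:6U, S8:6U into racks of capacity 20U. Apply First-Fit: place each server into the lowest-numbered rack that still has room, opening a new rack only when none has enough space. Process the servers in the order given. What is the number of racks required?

5

S1 (6U) → rack 1 (remaining 14U)
S2 (5U) → rack 1 (remaining 9U)
S3 (14U) → rack 2 (remaining 6U)
S4 (12U) → rack 3 (remaining 8U)
S5 (11U) → rack 4 (remaining 9U)
S6 (13U) → rack 5 (remaining 7U)
S7 (6U) → rack 1 (remaining 3U)
S8 (6U) → rack 2 (remaining 0U)
Final racks: [6,5,6] [14,6] [12] [11] [13].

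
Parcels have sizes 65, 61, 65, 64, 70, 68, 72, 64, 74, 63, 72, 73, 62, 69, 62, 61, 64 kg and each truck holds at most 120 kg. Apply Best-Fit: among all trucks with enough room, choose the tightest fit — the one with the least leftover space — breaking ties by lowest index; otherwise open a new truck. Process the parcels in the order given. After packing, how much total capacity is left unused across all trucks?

Put 65 kg in truck 1; 55 kg remain.
Put 61 kg in truck 2; 59 kg remain.
Put 65 kg in truck 3; 55 kg remain.
Put 64 kg in truck 4; 56 kg remain.
Put 70 kg in truck 5; 50 kg remain.
Put 68 kg in truck 6; 52 kg remain.
Put 72 kg in truck 7; 48 kg remain.
Put 64 kg in truck 8; 56 kg remain.
Put 74 kg in truck 9; 46 kg remain.
Put 63 kg in truck 10; 57 kg remain.
Put 72 kg in truck 11; 48 kg remain.
Put 73 kg in truck 12; 47 kg remain.
Put 62 kg in truck 13; 58 kg remain.
Put 69 kg in truck 14; 51 kg remain.
Put 62 kg in truck 15; 58 kg remain.
Put 61 kg in truck 16; 59 kg remain.
Put 64 kg in truck 17; 56 kg remain.
17 trucks × 120 kg = 2040 kg; used 1129 kg; unused 911 kg.

911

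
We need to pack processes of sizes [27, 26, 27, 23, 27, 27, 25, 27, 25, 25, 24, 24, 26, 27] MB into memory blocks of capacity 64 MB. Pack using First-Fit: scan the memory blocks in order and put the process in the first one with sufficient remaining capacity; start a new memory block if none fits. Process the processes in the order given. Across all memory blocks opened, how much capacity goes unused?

88

memory block 1: place 27 MB, 37 MB left
memory block 1: place 26 MB, 11 MB left
memory block 2: place 27 MB, 37 MB left
memory block 2: place 23 MB, 14 MB left
memory block 3: place 27 MB, 37 MB left
memory block 3: place 27 MB, 10 MB left
memory block 4: place 25 MB, 39 MB left
memory block 4: place 27 MB, 12 MB left
memory block 5: place 25 MB, 39 MB left
memory block 5: place 25 MB, 14 MB left
memory block 6: place 24 MB, 40 MB left
memory block 6: place 24 MB, 16 MB left
memory block 7: place 26 MB, 38 MB left
memory block 7: place 27 MB, 11 MB left
7 memory blocks × 64 MB = 448 MB; used 360 MB; unused 88 MB.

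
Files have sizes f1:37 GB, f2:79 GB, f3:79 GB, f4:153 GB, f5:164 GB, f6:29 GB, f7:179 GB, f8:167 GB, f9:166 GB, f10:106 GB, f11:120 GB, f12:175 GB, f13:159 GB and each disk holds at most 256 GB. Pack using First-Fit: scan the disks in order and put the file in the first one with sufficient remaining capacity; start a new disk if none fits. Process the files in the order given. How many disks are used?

9

f1 (37 GB) → disk 1 (remaining 219 GB)
f2 (79 GB) → disk 1 (remaining 140 GB)
f3 (79 GB) → disk 1 (remaining 61 GB)
f4 (153 GB) → disk 2 (remaining 103 GB)
f5 (164 GB) → disk 3 (remaining 92 GB)
f6 (29 GB) → disk 1 (remaining 32 GB)
f7 (179 GB) → disk 4 (remaining 77 GB)
f8 (167 GB) → disk 5 (remaining 89 GB)
f9 (166 GB) → disk 6 (remaining 90 GB)
f10 (106 GB) → disk 7 (remaining 150 GB)
f11 (120 GB) → disk 7 (remaining 30 GB)
f12 (175 GB) → disk 8 (remaining 81 GB)
f13 (159 GB) → disk 9 (remaining 97 GB)
Final disks: [37,79,79,29] [153] [164] [179] [167] [166] [106,120] [175] [159].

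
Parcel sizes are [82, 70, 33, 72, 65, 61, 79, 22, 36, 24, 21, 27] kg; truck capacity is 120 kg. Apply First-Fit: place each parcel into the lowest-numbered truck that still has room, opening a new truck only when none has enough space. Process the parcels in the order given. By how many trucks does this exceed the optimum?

0

First-Fit: [82,33] [70,22,24] [72,36] [65,21,27] [61] [79] → 6 trucks.
6 parcels exceed 60 kg (half the capacity), and no two of those can share a truck, so at least 6 trucks are needed.
So 6 is already optimal.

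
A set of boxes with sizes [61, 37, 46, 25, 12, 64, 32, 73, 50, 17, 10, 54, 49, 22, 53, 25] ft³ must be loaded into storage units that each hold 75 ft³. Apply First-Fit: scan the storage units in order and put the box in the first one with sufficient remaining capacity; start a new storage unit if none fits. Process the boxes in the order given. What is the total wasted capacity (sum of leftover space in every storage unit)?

120

Put 61 ft³ in storage unit 1; 14 ft³ remain.
Put 37 ft³ in storage unit 2; 38 ft³ remain.
Put 46 ft³ in storage unit 3; 29 ft³ remain.
Put 25 ft³ in storage unit 2; 13 ft³ remain.
Put 12 ft³ in storage unit 1; 2 ft³ remain.
Put 64 ft³ in storage unit 4; 11 ft³ remain.
Put 32 ft³ in storage unit 5; 43 ft³ remain.
Put 73 ft³ in storage unit 6; 2 ft³ remain.
Put 50 ft³ in storage unit 7; 25 ft³ remain.
Put 17 ft³ in storage unit 3; 12 ft³ remain.
Put 10 ft³ in storage unit 2; 3 ft³ remain.
Put 54 ft³ in storage unit 8; 21 ft³ remain.
Put 49 ft³ in storage unit 9; 26 ft³ remain.
Put 22 ft³ in storage unit 5; 21 ft³ remain.
Put 53 ft³ in storage unit 10; 22 ft³ remain.
Put 25 ft³ in storage unit 7; 0 ft³ remain.
10 storage units × 75 ft³ = 750 ft³; used 630 ft³; unused 120 ft³.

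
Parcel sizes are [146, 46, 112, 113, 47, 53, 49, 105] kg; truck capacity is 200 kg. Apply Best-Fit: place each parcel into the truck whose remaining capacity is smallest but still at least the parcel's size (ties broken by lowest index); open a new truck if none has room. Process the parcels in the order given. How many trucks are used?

146 kg → truck 1 (remaining 54 kg)
46 kg → truck 1 (remaining 8 kg)
112 kg → truck 2 (remaining 88 kg)
113 kg → truck 3 (remaining 87 kg)
47 kg → truck 3 (remaining 40 kg)
53 kg → truck 2 (remaining 35 kg)
49 kg → truck 4 (remaining 151 kg)
105 kg → truck 4 (remaining 46 kg)
Final trucks: [146,46] [112,53] [113,47] [49,105].

4 trucks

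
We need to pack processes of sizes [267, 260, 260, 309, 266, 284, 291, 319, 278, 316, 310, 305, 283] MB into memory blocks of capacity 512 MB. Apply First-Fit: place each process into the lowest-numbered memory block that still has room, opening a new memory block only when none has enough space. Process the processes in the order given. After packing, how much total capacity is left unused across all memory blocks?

memory block 1: place 267 MB, 245 MB left
memory block 2: place 260 MB, 252 MB left
memory block 3: place 260 MB, 252 MB left
memory block 4: place 309 MB, 203 MB left
memory block 5: place 266 MB, 246 MB left
memory block 6: place 284 MB, 228 MB left
memory block 7: place 291 MB, 221 MB left
memory block 8: place 319 MB, 193 MB left
memory block 9: place 278 MB, 234 MB left
memory block 10: place 316 MB, 196 MB left
memory block 11: place 310 MB, 202 MB left
memory block 12: place 305 MB, 207 MB left
memory block 13: place 283 MB, 229 MB left
13 memory blocks × 512 MB = 6656 MB; used 3748 MB; unused 2908 MB.

2908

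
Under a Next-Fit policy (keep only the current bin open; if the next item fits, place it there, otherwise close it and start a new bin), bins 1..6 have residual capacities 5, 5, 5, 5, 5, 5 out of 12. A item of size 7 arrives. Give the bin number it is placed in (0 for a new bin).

Next-Fit only looks at bin 6, which has 5 free.
7 does not fit, so a new bin is opened.

0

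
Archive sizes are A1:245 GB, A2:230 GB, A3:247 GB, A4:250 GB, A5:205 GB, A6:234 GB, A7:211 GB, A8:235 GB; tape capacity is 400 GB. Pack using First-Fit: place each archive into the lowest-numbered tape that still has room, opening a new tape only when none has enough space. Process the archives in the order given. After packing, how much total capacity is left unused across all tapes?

tape 1: place A1 (245 GB), 155 GB left
tape 2: place A2 (230 GB), 170 GB left
tape 3: place A3 (247 GB), 153 GB left
tape 4: place A4 (250 GB), 150 GB left
tape 5: place A5 (205 GB), 195 GB left
tape 6: place A6 (234 GB), 166 GB left
tape 7: place A7 (211 GB), 189 GB left
tape 8: place A8 (235 GB), 165 GB left
8 tapes × 400 GB = 3200 GB; used 1857 GB; unused 1343 GB.

1343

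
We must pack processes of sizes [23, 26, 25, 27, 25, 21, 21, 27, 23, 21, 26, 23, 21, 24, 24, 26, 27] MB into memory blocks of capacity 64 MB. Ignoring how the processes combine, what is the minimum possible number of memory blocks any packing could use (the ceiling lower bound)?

Total size = 23 + 26 + 25 + 27 + 25 + 21 + 21 + 27 + 23 + 21 + 26 + 23 + 21 + 24 + 24 + 26 + 27 = 410 MB.
⌈410 / 64⌉ = 7.

7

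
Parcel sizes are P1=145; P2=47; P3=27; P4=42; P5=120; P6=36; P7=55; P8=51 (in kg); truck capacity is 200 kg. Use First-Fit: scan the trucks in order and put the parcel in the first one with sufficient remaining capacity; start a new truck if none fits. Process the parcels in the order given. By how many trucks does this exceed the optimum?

0

First-Fit: [145,47] [27,42,120] [36,55,51] → 3 trucks.
Total size 523 kg; any packing needs at least ⌈523/200⌉ = 3 trucks.
So 3 is already optimal.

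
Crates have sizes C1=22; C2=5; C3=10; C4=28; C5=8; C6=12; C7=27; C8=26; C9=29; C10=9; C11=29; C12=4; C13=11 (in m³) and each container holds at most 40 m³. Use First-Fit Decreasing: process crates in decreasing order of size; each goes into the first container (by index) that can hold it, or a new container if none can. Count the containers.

Sorted descending: 29, 29, 28, 27, 26, 22, 12, 11, 10, 9, 8, 5, 4.
Put 29 m³ in container 1; 11 m³ remain.
Put 29 m³ in container 2; 11 m³ remain.
Put 28 m³ in container 3; 12 m³ remain.
Put 27 m³ in container 4; 13 m³ remain.
Put 26 m³ in container 5; 14 m³ remain.
Put 22 m³ in container 6; 18 m³ remain.
Put 12 m³ in container 3; 0 m³ remain.
Put 11 m³ in container 1; 0 m³ remain.
Put 10 m³ in container 2; 1 m³ remain.
Put 9 m³ in container 4; 4 m³ remain.
Put 8 m³ in container 5; 6 m³ remain.
Put 5 m³ in container 5; 1 m³ remain.
Put 4 m³ in container 4; 0 m³ remain.
Final containers: [29,11] [29,10] [28,12] [27,9,4] [26,8,5] [22].

6 containers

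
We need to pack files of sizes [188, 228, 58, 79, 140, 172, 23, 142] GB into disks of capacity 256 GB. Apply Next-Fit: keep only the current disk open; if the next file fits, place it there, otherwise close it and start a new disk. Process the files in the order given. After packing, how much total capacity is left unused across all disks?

188 GB → disk 1 (remaining 68 GB)
228 GB → disk 2 (remaining 28 GB)
58 GB → disk 3 (remaining 198 GB)
79 GB → disk 3 (remaining 119 GB)
140 GB → disk 4 (remaining 116 GB)
172 GB → disk 5 (remaining 84 GB)
23 GB → disk 5 (remaining 61 GB)
142 GB → disk 6 (remaining 114 GB)
6 disks × 256 GB = 1536 GB; used 1030 GB; unused 506 GB.

506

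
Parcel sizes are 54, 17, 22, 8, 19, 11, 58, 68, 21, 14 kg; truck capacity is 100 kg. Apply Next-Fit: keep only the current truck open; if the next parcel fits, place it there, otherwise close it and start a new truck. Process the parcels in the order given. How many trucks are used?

4

54 kg → truck 1 (remaining 46 kg)
17 kg → truck 1 (remaining 29 kg)
22 kg → truck 1 (remaining 7 kg)
8 kg → truck 2 (remaining 92 kg)
19 kg → truck 2 (remaining 73 kg)
11 kg → truck 2 (remaining 62 kg)
58 kg → truck 2 (remaining 4 kg)
68 kg → truck 3 (remaining 32 kg)
21 kg → truck 3 (remaining 11 kg)
14 kg → truck 4 (remaining 86 kg)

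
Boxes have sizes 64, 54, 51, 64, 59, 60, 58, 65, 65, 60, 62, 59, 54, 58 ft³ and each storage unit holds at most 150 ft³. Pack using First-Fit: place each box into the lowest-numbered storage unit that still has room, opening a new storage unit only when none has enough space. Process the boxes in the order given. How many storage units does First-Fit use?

64 ft³ → storage unit 1 (remaining 86 ft³)
54 ft³ → storage unit 1 (remaining 32 ft³)
51 ft³ → storage unit 2 (remaining 99 ft³)
64 ft³ → storage unit 2 (remaining 35 ft³)
59 ft³ → storage unit 3 (remaining 91 ft³)
60 ft³ → storage unit 3 (remaining 31 ft³)
58 ft³ → storage unit 4 (remaining 92 ft³)
65 ft³ → storage unit 4 (remaining 27 ft³)
65 ft³ → storage unit 5 (remaining 85 ft³)
60 ft³ → storage unit 5 (remaining 25 ft³)
62 ft³ → storage unit 6 (remaining 88 ft³)
59 ft³ → storage unit 6 (remaining 29 ft³)
54 ft³ → storage unit 7 (remaining 96 ft³)
58 ft³ → storage unit 7 (remaining 38 ft³)

7 storage units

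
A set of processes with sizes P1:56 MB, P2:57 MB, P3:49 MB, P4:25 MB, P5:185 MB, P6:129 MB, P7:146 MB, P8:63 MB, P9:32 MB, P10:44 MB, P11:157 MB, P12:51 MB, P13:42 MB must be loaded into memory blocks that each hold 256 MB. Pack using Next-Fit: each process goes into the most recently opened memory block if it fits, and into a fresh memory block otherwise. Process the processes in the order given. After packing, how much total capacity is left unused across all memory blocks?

500

P1 (56 MB) → memory block 1 (remaining 200 MB)
P2 (57 MB) → memory block 1 (remaining 143 MB)
P3 (49 MB) → memory block 1 (remaining 94 MB)
P4 (25 MB) → memory block 1 (remaining 69 MB)
P5 (185 MB) → memory block 2 (remaining 71 MB)
P6 (129 MB) → memory block 3 (remaining 127 MB)
P7 (146 MB) → memory block 4 (remaining 110 MB)
P8 (63 MB) → memory block 4 (remaining 47 MB)
P9 (32 MB) → memory block 4 (remaining 15 MB)
P10 (44 MB) → memory block 5 (remaining 212 MB)
P11 (157 MB) → memory block 5 (remaining 55 MB)
P12 (51 MB) → memory block 5 (remaining 4 MB)
P13 (42 MB) → memory block 6 (remaining 214 MB)
6 memory blocks × 256 MB = 1536 MB; used 1036 MB; unused 500 MB.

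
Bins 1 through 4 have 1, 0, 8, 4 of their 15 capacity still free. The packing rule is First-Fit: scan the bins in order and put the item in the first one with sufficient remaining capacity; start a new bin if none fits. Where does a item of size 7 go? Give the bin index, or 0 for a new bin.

Bins with room: bin 3 (8).
The first with room is bin 3.

3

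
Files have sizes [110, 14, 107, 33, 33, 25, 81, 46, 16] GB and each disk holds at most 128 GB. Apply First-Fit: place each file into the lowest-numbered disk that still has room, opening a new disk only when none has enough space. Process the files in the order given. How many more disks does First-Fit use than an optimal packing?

0

First-Fit: [110,14] [107,16] [33,33,25] [81,46] → 4 disks.
Total size 465 GB; any packing needs at least ⌈465/128⌉ = 4 disks.
So 4 is already optimal.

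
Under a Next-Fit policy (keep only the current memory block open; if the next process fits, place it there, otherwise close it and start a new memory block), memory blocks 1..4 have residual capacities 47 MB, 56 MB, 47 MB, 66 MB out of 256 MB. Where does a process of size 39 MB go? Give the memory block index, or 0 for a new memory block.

Next-Fit only looks at memory block 4, which has 66 MB free.
39 MB fits there.

4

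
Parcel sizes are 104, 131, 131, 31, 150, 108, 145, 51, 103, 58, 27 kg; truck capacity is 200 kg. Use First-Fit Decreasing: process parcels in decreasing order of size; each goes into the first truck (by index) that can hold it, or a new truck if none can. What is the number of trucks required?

7

Sorted descending: 150, 145, 131, 131, 108, 104, 103, 58, 51, 31, 27.
150 kg → truck 1 (remaining 50 kg)
145 kg → truck 2 (remaining 55 kg)
131 kg → truck 3 (remaining 69 kg)
131 kg → truck 4 (remaining 69 kg)
108 kg → truck 5 (remaining 92 kg)
104 kg → truck 6 (remaining 96 kg)
103 kg → truck 7 (remaining 97 kg)
58 kg → truck 3 (remaining 11 kg)
51 kg → truck 2 (remaining 4 kg)
31 kg → truck 1 (remaining 19 kg)
27 kg → truck 4 (remaining 42 kg)
Final trucks: [150,31] [145,51] [131,58] [131,27] [108] [104] [103].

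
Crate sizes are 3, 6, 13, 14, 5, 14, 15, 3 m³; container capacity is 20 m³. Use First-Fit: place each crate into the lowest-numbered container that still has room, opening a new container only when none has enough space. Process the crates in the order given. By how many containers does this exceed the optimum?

1

First-Fit: [3,6,5,3] [13] [14] [14] [15] → 5 containers.
Total size 73 m³; any packing needs at least ⌈73/20⌉ = 4 containers.
An optimal packing achieves that bound: [15,5] [14,6] [14,3,3] [13] → 4 containers.
Excess: 5 − 4 = 1.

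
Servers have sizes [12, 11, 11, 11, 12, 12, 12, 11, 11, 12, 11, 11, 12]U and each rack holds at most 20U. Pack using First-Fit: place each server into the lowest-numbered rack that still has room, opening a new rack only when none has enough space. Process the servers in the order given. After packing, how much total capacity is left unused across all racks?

111

12U → rack 1 (remaining 8U)
11U → rack 2 (remaining 9U)
11U → rack 3 (remaining 9U)
11U → rack 4 (remaining 9U)
12U → rack 5 (remaining 8U)
12U → rack 6 (remaining 8U)
12U → rack 7 (remaining 8U)
11U → rack 8 (remaining 9U)
11U → rack 9 (remaining 9U)
12U → rack 10 (remaining 8U)
11U → rack 11 (remaining 9U)
11U → rack 12 (remaining 9U)
12U → rack 13 (remaining 8U)
13 racks × 20U = 260U; used 149U; unused 111U.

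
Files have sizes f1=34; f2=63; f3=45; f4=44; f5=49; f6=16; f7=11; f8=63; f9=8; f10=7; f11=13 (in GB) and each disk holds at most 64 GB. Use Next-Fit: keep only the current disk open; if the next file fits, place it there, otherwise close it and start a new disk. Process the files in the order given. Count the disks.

8

f1 (34 GB) → disk 1 (remaining 30 GB)
f2 (63 GB) → disk 2 (remaining 1 GB)
f3 (45 GB) → disk 3 (remaining 19 GB)
f4 (44 GB) → disk 4 (remaining 20 GB)
f5 (49 GB) → disk 5 (remaining 15 GB)
f6 (16 GB) → disk 6 (remaining 48 GB)
f7 (11 GB) → disk 6 (remaining 37 GB)
f8 (63 GB) → disk 7 (remaining 1 GB)
f9 (8 GB) → disk 8 (remaining 56 GB)
f10 (7 GB) → disk 8 (remaining 49 GB)
f11 (13 GB) → disk 8 (remaining 36 GB)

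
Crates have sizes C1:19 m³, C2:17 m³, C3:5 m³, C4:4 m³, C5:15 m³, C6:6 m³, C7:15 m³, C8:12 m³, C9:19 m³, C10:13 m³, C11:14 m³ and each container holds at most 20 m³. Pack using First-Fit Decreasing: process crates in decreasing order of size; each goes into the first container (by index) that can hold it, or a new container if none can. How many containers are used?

Sorted descending: 19, 19, 17, 15, 15, 14, 13, 12, 6, 5, 4.
Put 19 m³ in container 1; 1 m³ remain.
Put 19 m³ in container 2; 1 m³ remain.
Put 17 m³ in container 3; 3 m³ remain.
Put 15 m³ in container 4; 5 m³ remain.
Put 15 m³ in container 5; 5 m³ remain.
Put 14 m³ in container 6; 6 m³ remain.
Put 13 m³ in container 7; 7 m³ remain.
Put 12 m³ in container 8; 8 m³ remain.
Put 6 m³ in container 6; 0 m³ remain.
Put 5 m³ in container 4; 0 m³ remain.
Put 4 m³ in container 5; 1 m³ remain.

8 containers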